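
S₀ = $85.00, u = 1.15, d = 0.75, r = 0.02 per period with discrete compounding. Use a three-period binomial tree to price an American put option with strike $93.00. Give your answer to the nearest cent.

$14.68

Risk-neutral probability p = (1 + 0.02 − 0.75)/(1.15 − 0.75) = 0.2700/0.4000 = 0.6750
Terminal stock prices: S_uuu = 129.3, S_uud = 84.31, S_udd = 54.98, S_ddd = 35.86
Terminal payoffs (K − S): max(-36.27, 0) = 0, max(8.691, 0) = 8.691, max(38.02, 0) = 38.02, max(57.14, 0) = 57.14
Node uu (S = 112.4): continuation = 1/1.02·[0.6750·0.0000 + 0.3250·8.6906] = 2.7691; exercise value = 0.0000 ≤ continuation, so V_uu = 2.7691
Node ud (S = 73.31): continuation = 1/1.02·[0.6750·8.6906 + 0.3250·38.0156] = 17.8640; exercise value = 19.6875 > continuation, so V_ud = 19.6875 (exercise)
Node dd (S = 47.81): continuation = 1/1.02·[0.6750·38.0156 + 0.3250·57.1406] = 43.3640; exercise value = 45.1875 > continuation, so V_dd = 45.1875 (exercise)
Node u (S = 97.75): continuation = 1/1.02·[0.6750·2.7691 + 0.3250·19.6875] = 8.1055; exercise value = 0.0000 ≤ continuation, so V_u = 8.1055
Node d (S = 63.75): continuation = 1/1.02·[0.6750·19.6875 + 0.3250·45.1875] = 27.4265; exercise value = 29.2500 > continuation, so V_d = 29.2500 (exercise)
Node 0 (S = 85): continuation = 1/1.02·[0.6750·8.1055 + 0.3250·29.2500] = 14.6838; exercise value = 8.0000 ≤ continuation, so V_0 = 14.6838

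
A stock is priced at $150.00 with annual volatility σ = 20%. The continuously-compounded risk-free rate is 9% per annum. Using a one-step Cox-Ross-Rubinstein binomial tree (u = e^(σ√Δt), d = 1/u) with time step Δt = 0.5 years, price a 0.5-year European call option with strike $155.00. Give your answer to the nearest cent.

CRR parameters: u = e^(σ√Δt) = e^(0.2·√0.5) = 1.1519, d = 1/u = 0.8681
Per-period rate: rΔt = 0.09·0.5 = 0.045, so R = e^0.045 = 1.0460
Risk-neutral probability p = (e^0.045 − 0.8681)/(1.1519 − 0.8681) = 0.1779/0.2838 = 0.6269
Terminal stock prices: S_u = 172.8, S_d = 130.2
Terminal payoffs (S − K): max(17.79, 0) = 17.79, max(-24.78, 0) = 0
Node 0 (S = 150): V_0 = e^(−0.045)·[0.6269·17.7865 + 0.3731·0.0000] = 10.6596

$10.66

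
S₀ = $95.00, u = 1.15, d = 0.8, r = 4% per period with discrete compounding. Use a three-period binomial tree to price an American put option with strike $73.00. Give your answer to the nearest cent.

$1.49

Risk-neutral probability p = (1 + 0.04 − 0.8)/(1.15 − 0.8) = 0.2400/0.3500 = 0.6857
Terminal stock prices: S_uuu = 144.5, S_uud = 100.5, S_udd = 69.92, S_ddd = 48.64
Terminal payoffs (K − S): max(-71.48, 0) = 0, max(-27.51, 0) = 0, max(3.08, 0) = 3.08, max(24.36, 0) = 24.36
Node uu (S = 125.6): continuation = 1/1.04·[0.6857·0.0000 + 0.3143·0.0000] = 0.0000; exercise value = 0.0000 ≤ continuation, so V_uu = 0.0000
Node ud (S = 87.4): continuation = 1/1.04·[0.6857·0.0000 + 0.3143·3.0800] = 0.9308; exercise value = 0.0000 ≤ continuation, so V_ud = 0.9308
Node dd (S = 60.8): continuation = 1/1.04·[0.6857·3.0800 + 0.3143·24.3600] = 9.3923; exercise value = 12.2000 > continuation, so V_dd = 12.2000 (exercise)
Node u (S = 109.2): continuation = 1/1.04·[0.6857·0.0000 + 0.3143·0.9308] = 0.2813; exercise value = 0.0000 ≤ continuation, so V_u = 0.2813
Node d (S = 76): continuation = 1/1.04·[0.6857·0.9308 + 0.3143·12.2000] = 4.3005; exercise value = 0.0000 ≤ continuation, so V_d = 4.3005
Node 0 (S = 95): continuation = 1/1.04·[0.6857·0.2813 + 0.3143·4.3005] = 1.4851; exercise value = 0.0000 ≤ continuation, so V_0 = 1.4851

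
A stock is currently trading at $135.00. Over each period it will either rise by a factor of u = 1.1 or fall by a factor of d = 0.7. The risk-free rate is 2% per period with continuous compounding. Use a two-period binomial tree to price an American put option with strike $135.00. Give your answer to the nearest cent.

$12.68

Risk-neutral probability p = (e^0.02 − 0.7)/(1.1 − 0.7) = 0.3202/0.4000 = 0.8005
Terminal stock prices: S_uu = 163.4, S_ud = 103.9, S_dd = 66.15
Terminal payoffs (K − S): max(-28.35, 0) = 0, max(31.05, 0) = 31.05, max(68.85, 0) = 68.85
Node u (S = 148.5): continuation = e^(−0.02)·[0.8005·0.0000 + 0.1995·31.0500] = 6.0717; exercise value = 0.0000 ≤ continuation, so V_u = 6.0717
Node d (S = 94.5): continuation = e^(−0.02)·[0.8005·31.0500 + 0.1995·68.8500] = 37.8268; exercise value = 40.5000 > continuation, so V_d = 40.5000 (exercise)
Node 0 (S = 135): continuation = e^(−0.02)·[0.8005·6.0717 + 0.1995·40.5000] = 12.6838; exercise value = 0.0000 ≤ continuation, so V_0 = 12.6838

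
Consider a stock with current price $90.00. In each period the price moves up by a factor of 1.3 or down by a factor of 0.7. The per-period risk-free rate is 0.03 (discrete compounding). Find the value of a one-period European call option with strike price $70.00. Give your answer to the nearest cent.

$25.10

Risk-neutral probability p = (1 + 0.03 − 0.7)/(1.3 − 0.7) = 0.3300/0.6000 = 0.5500
Terminal stock prices: S_u = 117, S_d = 63
Terminal payoffs (S − K): max(47, 0) = 47, max(-7, 0) = 0
Node 0 (S = 90): V_0 = 1/1.03·[0.5500·47.0000 + 0.4500·0.0000] = 25.0971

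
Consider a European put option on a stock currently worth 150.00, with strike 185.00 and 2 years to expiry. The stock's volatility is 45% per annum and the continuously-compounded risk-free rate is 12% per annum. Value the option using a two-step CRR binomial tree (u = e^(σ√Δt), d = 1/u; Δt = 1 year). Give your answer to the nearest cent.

35.61

CRR parameters: u = e^(σ√Δt) = e^(0.45·√1) = 1.5683, d = 1/u = 0.6376
Per-period rate: rΔt = 0.12·1 = 0.12, so R = e^0.12 = 1.1275
Risk-neutral probability p = (e^0.12 − 0.6376)/(1.5683 − 0.6376) = 0.4899/0.9307 = 0.5264
Terminal stock prices: S_uu = 368.9, S_ud = 150, S_dd = 60.99
Terminal payoffs (K − S): max(-183.9, 0) = 0, max(35, 0) = 35, max(124, 0) = 124
Node u (S = 235.2): V_u = e^(−0.12)·[0.5264·0.0000 + 0.4736·35.0000] = 14.7030
Node d (S = 95.64): V_d = e^(−0.12)·[0.5264·35.0000 + 0.4736·124.0146] = 68.4361
Node 0 (S = 150): V_0 = e^(−0.12)·[0.5264·14.7030 + 0.4736·68.4361] = 35.6130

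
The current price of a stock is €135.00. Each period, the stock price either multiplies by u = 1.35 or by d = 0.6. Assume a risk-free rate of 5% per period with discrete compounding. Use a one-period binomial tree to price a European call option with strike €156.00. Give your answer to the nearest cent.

Risk-neutral probability p = (1 + 0.05 − 0.6)/(1.35 − 0.6) = 0.4500/0.7500 = 0.6000
Terminal stock prices: S_u = 182.2, S_d = 81
Terminal payoffs (S − K): max(26.25, 0) = 26.25, max(-75, 0) = 0
Node 0 (S = 135): V_0 = 1/1.05·[0.6000·26.2500 + 0.4000·0.0000] = 15.0000

€15.00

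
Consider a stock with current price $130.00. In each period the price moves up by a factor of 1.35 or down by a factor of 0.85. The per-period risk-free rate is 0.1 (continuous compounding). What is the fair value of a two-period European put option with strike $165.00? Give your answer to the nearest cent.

$20.43

Risk-neutral probability p = (e^0.1 − 0.85)/(1.35 − 0.85) = 0.2552/0.5000 = 0.5103
Terminal stock prices: S_uu = 236.9, S_ud = 149.2, S_dd = 93.92
Terminal payoffs (K − S): max(-71.93, 0) = 0, max(15.83, 0) = 15.83, max(71.08, 0) = 71.08
Node u (S = 175.5): V_u = e^(−0.1)·[0.5103·0.0000 + 0.4897·15.8250] = 7.0114
Node d (S = 110.5): V_d = e^(−0.1)·[0.5103·15.8250 + 0.4897·71.0750] = 38.7982
Node 0 (S = 130): V_0 = e^(−0.1)·[0.5103·7.0114 + 0.4897·38.7982] = 20.4277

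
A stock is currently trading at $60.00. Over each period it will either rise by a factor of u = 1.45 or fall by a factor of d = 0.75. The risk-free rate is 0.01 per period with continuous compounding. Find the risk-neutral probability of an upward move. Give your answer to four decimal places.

p = 0.3715

Risk-neutral probability p = (e^0.01 − 0.75)/(1.45 − 0.75) = 0.2601/0.7000 = 0.3715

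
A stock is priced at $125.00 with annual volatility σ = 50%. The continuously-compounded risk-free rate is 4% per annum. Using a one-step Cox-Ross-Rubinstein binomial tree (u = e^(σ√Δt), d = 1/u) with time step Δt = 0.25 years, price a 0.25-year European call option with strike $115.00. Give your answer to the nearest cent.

CRR parameters: u = e^(σ√Δt) = e^(0.5·√0.25) = 1.2840, d = 1/u = 0.7788
Per-period rate: rΔt = 0.04·0.25 = 0.01, so R = e^0.01 = 1.0101
Risk-neutral probability p = (e^0.01 − 0.7788)/(1.2840 − 0.7788) = 0.2312/0.5052 = 0.4577
Terminal stock prices: S_u = 160.5, S_d = 97.35
Terminal payoffs (S − K): max(45.5, 0) = 45.5, max(-17.65, 0) = 0
Node 0 (S = 125): V_0 = e^(−0.01)·[0.4577·45.5032 + 0.5423·0.0000] = 20.6203

$20.62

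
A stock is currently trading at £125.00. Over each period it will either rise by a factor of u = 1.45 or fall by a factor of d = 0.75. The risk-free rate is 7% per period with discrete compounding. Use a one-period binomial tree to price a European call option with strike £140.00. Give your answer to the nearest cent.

£17.62

Risk-neutral probability p = (1 + 0.07 − 0.75)/(1.45 − 0.75) = 0.3200/0.7000 = 0.4571
Terminal stock prices: S_u = 181.2, S_d = 93.75
Terminal payoffs (S − K): max(41.25, 0) = 41.25, max(-46.25, 0) = 0
Node 0 (S = 125): V_0 = 1/1.07·[0.4571·41.2500 + 0.5429·0.0000] = 17.6235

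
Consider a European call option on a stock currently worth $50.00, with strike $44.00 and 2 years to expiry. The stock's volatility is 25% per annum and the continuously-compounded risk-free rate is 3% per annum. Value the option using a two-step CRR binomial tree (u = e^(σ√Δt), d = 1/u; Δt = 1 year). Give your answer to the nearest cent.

$11.81

CRR parameters: u = e^(σ√Δt) = e^(0.25·√1) = 1.2840, d = 1/u = 0.7788
Per-period rate: rΔt = 0.03·1 = 0.03, so R = e^0.03 = 1.0305
Risk-neutral probability p = (e^0.03 − 0.7788)/(1.2840 − 0.7788) = 0.2517/0.5052 = 0.4981
Terminal stock prices: S_uu = 82.44, S_ud = 50, S_dd = 30.33
Terminal payoffs (S − K): max(38.44, 0) = 38.44, max(6, 0) = 6, max(-13.67, 0) = 0
Node u (S = 64.2): V_u = e^(−0.03)·[0.4981·38.4361 + 0.5019·6.0000] = 21.5017
Node d (S = 38.94): V_d = e^(−0.03)·[0.4981·6.0000 + 0.5019·0.0000] = 2.9003
Node 0 (S = 50): V_0 = e^(−0.03)·[0.4981·21.5017 + 0.5019·2.9003] = 11.8061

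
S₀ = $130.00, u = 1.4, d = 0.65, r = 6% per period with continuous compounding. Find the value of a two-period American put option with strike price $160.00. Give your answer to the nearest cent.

Risk-neutral probability p = (e^0.06 − 0.65)/(1.4 − 0.65) = 0.4118/0.7500 = 0.5491
Terminal stock prices: S_uu = 254.8, S_ud = 118.3, S_dd = 54.93
Terminal payoffs (K − S): max(-94.8, 0) = 0, max(41.7, 0) = 41.7, max(105.1, 0) = 105.1
Node u (S = 182): continuation = e^(−0.06)·[0.5491·0.0000 + 0.4509·41.7000] = 17.7070; exercise value = 0.0000 ≤ continuation, so V_u = 17.7070
Node d (S = 84.5): continuation = e^(−0.06)·[0.5491·41.7000 + 0.4509·105.0750] = 66.1823; exercise value = 75.5000 > continuation, so V_d = 75.5000 (exercise)
Node 0 (S = 130): continuation = e^(−0.06)·[0.5491·17.7070 + 0.4509·75.5000] = 41.2163; exercise value = 30.0000 ≤ continuation, so V_0 = 41.2163

$41.22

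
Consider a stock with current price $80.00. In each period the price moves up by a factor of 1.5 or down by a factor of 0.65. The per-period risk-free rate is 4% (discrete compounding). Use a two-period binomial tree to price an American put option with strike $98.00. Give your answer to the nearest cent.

Risk-neutral probability p = (1 + 0.04 − 0.65)/(1.5 − 0.65) = 0.3900/0.8500 = 0.4588
Terminal stock prices: S_uu = 180, S_ud = 78, S_dd = 33.8
Terminal payoffs (K − S): max(-82, 0) = 0, max(20, 0) = 20, max(64.2, 0) = 64.2
Node u (S = 120): continuation = 1/1.04·[0.4588·0.0000 + 0.5412·20.0000] = 10.4072; exercise value = 0.0000 ≤ continuation, so V_u = 10.4072
Node d (S = 52): continuation = 1/1.04·[0.4588·20.0000 + 0.5412·64.2000] = 42.2308; exercise value = 46.0000 > continuation, so V_d = 46.0000 (exercise)
Node 0 (S = 80): continuation = 1/1.04·[0.4588·10.4072 + 0.5412·46.0000] = 28.5281; exercise value = 18.0000 ≤ continuation, so V_0 = 28.5281

$28.53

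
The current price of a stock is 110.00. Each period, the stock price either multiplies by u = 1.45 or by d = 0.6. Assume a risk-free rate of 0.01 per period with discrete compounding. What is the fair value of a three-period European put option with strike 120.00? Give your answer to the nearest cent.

Risk-neutral probability p = (1 + 0.01 − 0.6)/(1.45 − 0.6) = 0.4100/0.8500 = 0.4824
Terminal stock prices: S_uuu = 335.3, S_uud = 138.8, S_udd = 57.42, S_ddd = 23.76
Terminal payoffs (K − S): max(-215.3, 0) = 0, max(-18.76, 0) = 0, max(62.58, 0) = 62.58, max(96.24, 0) = 96.24
Node uu (S = 231.3): V_uu = 1/1.01·[0.4824·0.0000 + 0.5176·0.0000] = 0.0000
Node ud (S = 95.7): V_ud = 1/1.01·[0.4824·0.0000 + 0.5176·62.5800] = 32.0736
Node dd (S = 39.6): V_dd = 1/1.01·[0.4824·62.5800 + 0.5176·96.2400] = 79.2119
Node u (S = 159.5): V_u = 1/1.01·[0.4824·0.0000 + 0.5176·32.0736] = 16.4384
Node d (S = 66): V_d = 1/1.01·[0.4824·32.0736 + 0.5176·79.2119] = 55.9154
Node 0 (S = 110): V_0 = 1/1.01·[0.4824·16.4384 + 0.5176·55.9154] = 36.5085

36.51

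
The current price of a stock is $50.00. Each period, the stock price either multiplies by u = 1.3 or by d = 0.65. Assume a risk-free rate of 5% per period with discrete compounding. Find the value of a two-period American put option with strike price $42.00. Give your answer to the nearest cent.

$3.48

Risk-neutral probability p = (1 + 0.05 − 0.65)/(1.3 − 0.65) = 0.4000/0.6500 = 0.6154
Terminal stock prices: S_uu = 84.5, S_ud = 42.25, S_dd = 21.13
Terminal payoffs (K − S): max(-42.5, 0) = 0, max(-0.25, 0) = 0, max(20.87, 0) = 20.87
Node u (S = 65): continuation = 1/1.05·[0.6154·0.0000 + 0.3846·0.0000] = 0.0000; exercise value = 0.0000 ≤ continuation, so V_u = 0.0000
Node d (S = 32.5): continuation = 1/1.05·[0.6154·0.0000 + 0.3846·20.8750] = 7.6465; exercise value = 9.5000 > continuation, so V_d = 9.5000 (exercise)
Node 0 (S = 50): continuation = 1/1.05·[0.6154·0.0000 + 0.3846·9.5000] = 3.4799; exercise value = 0.0000 ≤ continuation, so V_0 = 3.4799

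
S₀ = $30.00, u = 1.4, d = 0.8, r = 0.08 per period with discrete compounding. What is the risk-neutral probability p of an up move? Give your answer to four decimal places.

p = 0.4667

Risk-neutral probability p = (1 + 0.08 − 0.8)/(1.4 − 0.8) = 0.2800/0.6000 = 0.4667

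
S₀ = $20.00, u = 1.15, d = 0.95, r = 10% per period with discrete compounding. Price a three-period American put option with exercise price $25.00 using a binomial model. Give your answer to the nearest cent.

$5.00

Risk-neutral probability p = (1 + 0.1 − 0.95)/(1.15 − 0.95) = 0.1500/0.2000 = 0.7500
Terminal stock prices: S_uuu = 30.42, S_uud = 25.13, S_udd = 20.76, S_ddd = 17.15
Terminal payoffs (K − S): max(-5.417, 0) = 0, max(-0.1275, 0) = 0, max(4.242, 0) = 4.242, max(7.853, 0) = 7.853
Node uu (S = 26.45): continuation = 1/1.1·[0.7500·0.0000 + 0.2500·0.0000] = 0.0000; exercise value = 0.0000 ≤ continuation, so V_uu = 0.0000
Node ud (S = 21.85): continuation = 1/1.1·[0.7500·0.0000 + 0.2500·4.2425] = 0.9642; exercise value = 3.1500 > continuation, so V_ud = 3.1500 (exercise)
Node dd (S = 18.05): continuation = 1/1.1·[0.7500·4.2425 + 0.2500·7.8525] = 4.6773; exercise value = 6.9500 > continuation, so V_dd = 6.9500 (exercise)
Node u (S = 23): continuation = 1/1.1·[0.7500·0.0000 + 0.2500·3.1500] = 0.7159; exercise value = 2.0000 > continuation, so V_u = 2.0000 (exercise)
Node d (S = 19): continuation = 1/1.1·[0.7500·3.1500 + 0.2500·6.9500] = 3.7273; exercise value = 6.0000 > continuation, so V_d = 6.0000 (exercise)
Node 0 (S = 20): continuation = 1/1.1·[0.7500·2.0000 + 0.2500·6.0000] = 2.7273; exercise value = 5.0000 > continuation, so V_0 = 5.0000 (exercise)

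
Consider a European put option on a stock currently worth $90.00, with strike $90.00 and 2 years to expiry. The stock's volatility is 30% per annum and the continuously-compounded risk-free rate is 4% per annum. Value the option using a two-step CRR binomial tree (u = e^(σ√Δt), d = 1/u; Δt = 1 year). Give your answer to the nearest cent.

CRR parameters: u = e^(σ√Δt) = e^(0.3·√1) = 1.3499, d = 1/u = 0.7408
Per-period rate: rΔt = 0.04·1 = 0.04, so R = e^0.04 = 1.0408
Risk-neutral probability p = (e^0.04 − 0.7408)/(1.3499 − 0.7408) = 0.3000/0.6090 = 0.4926
Terminal stock prices: S_uu = 164, S_ud = 90, S_dd = 49.39
Terminal payoffs (K − S): max(-73.99, 0) = 0, max(0, 0) = 0, max(40.61, 0) = 40.61
Node u (S = 121.5): V_u = e^(−0.04)·[0.4926·0.0000 + 0.5074·0.0000] = 0.0000
Node d (S = 66.67): V_d = e^(−0.04)·[0.4926·0.0000 + 0.5074·40.6070] = 19.7974
Node 0 (S = 90): V_0 = e^(−0.04)·[0.4926·0.0000 + 0.5074·19.7974] = 9.6520

$9.65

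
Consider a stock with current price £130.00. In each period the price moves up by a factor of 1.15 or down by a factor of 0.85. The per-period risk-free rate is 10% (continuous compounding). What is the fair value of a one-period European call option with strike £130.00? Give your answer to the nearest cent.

£15.01

Risk-neutral probability p = (e^0.1 − 0.85)/(1.15 − 0.85) = 0.2552/0.3000 = 0.8506
Terminal stock prices: S_u = 149.5, S_d = 110.5
Terminal payoffs (S − K): max(19.5, 0) = 19.5, max(-19.5, 0) = 0
Node 0 (S = 130): V_0 = e^(−0.1)·[0.8506·19.5000 + 0.1494·0.0000] = 15.0077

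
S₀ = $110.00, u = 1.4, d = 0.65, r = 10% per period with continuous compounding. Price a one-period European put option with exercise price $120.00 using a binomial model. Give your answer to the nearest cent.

Risk-neutral probability p = (e^0.1 − 0.65)/(1.4 − 0.65) = 0.4552/0.7500 = 0.6069
Terminal stock prices: S_u = 154, S_d = 71.5
Terminal payoffs (K − S): max(-34, 0) = 0, max(48.5, 0) = 48.5
Node 0 (S = 110): V_0 = e^(−0.1)·[0.6069·0.0000 + 0.3931·48.5000] = 17.2513

$17.25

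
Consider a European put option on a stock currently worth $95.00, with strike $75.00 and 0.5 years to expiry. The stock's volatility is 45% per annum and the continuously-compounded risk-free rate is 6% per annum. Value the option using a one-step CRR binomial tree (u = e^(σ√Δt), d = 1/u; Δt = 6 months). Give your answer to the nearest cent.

CRR parameters: u = e^(σ√Δt) = e^(0.45·√0.5) = 1.3746, d = 1/u = 0.7275
Per-period rate: rΔt = 0.06·0.5 = 0.03, so R = e^0.03 = 1.0305
Risk-neutral probability p = (e^0.03 − 0.7275)/(1.3746 − 0.7275) = 0.3030/0.6472 = 0.4682
Terminal stock prices: S_u = 130.6, S_d = 69.11
Terminal payoffs (K − S): max(-55.59, 0) = 0, max(5.891, 0) = 5.891
Node 0 (S = 95): V_0 = e^(−0.03)·[0.4682·0.0000 + 0.5318·5.8914] = 3.0406

$3.04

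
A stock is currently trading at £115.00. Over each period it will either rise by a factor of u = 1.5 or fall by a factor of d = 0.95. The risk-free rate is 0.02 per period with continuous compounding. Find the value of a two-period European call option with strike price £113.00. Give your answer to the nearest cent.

£13.17

Risk-neutral probability p = (e^0.02 − 0.95)/(1.5 − 0.95) = 0.0702/0.5500 = 0.1276
Terminal stock prices: S_uu = 258.8, S_ud = 163.9, S_dd = 103.8
Terminal payoffs (S − K): max(145.8, 0) = 145.8, max(50.88, 0) = 50.88, max(-9.213, 0) = 0
Node u (S = 172.5): V_u = e^(−0.02)·[0.1276·145.7500 + 0.8724·50.8750] = 61.7375
Node d (S = 109.2): V_d = e^(−0.02)·[0.1276·50.8750 + 0.8724·0.0000] = 6.3650
Node 0 (S = 115): V_0 = e^(−0.02)·[0.1276·61.7375 + 0.8724·6.3650] = 13.1667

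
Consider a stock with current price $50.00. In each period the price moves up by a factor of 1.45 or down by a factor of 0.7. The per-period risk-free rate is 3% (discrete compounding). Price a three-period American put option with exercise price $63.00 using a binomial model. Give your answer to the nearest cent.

$18.69

Risk-neutral probability p = (1 + 0.03 − 0.7)/(1.45 − 0.7) = 0.3300/0.7500 = 0.4400
Terminal stock prices: S_uuu = 152.4, S_uud = 73.59, S_udd = 35.52, S_ddd = 17.15
Terminal payoffs (K − S): max(-89.43, 0) = 0, max(-10.59, 0) = 0, max(27.48, 0) = 27.48, max(45.85, 0) = 45.85
Node uu (S = 105.1): continuation = 1/1.03·[0.4400·0.0000 + 0.5600·0.0000] = 0.0000; exercise value = 0.0000 ≤ continuation, so V_uu = 0.0000
Node ud (S = 50.75): continuation = 1/1.03·[0.4400·0.0000 + 0.5600·27.4750] = 14.9379; exercise value = 12.2500 ≤ continuation, so V_ud = 14.9379
Node dd (S = 24.5): continuation = 1/1.03·[0.4400·27.4750 + 0.5600·45.8500] = 36.6650; exercise value = 38.5000 > continuation, so V_dd = 38.5000 (exercise)
Node u (S = 72.5): continuation = 1/1.03·[0.4400·0.0000 + 0.5600·14.9379] = 8.1216; exercise value = 0.0000 ≤ continuation, so V_u = 8.1216
Node d (S = 35): continuation = 1/1.03·[0.4400·14.9379 + 0.5600·38.5000] = 27.3133; exercise value = 28.0000 > continuation, so V_d = 28.0000 (exercise)
Node 0 (S = 50): continuation = 1/1.03·[0.4400·8.1216 + 0.5600·28.0000] = 18.6927; exercise value = 13.0000 ≤ continuation, so V_0 = 18.6927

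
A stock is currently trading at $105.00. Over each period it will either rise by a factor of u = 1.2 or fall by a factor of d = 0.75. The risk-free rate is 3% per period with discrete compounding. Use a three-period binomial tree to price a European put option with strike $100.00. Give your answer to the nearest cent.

$9.85

Risk-neutral probability p = (1 + 0.03 − 0.75)/(1.2 − 0.75) = 0.2800/0.4500 = 0.6222
Terminal stock prices: S_uuu = 181.4, S_uud = 113.4, S_udd = 70.88, S_ddd = 44.3
Terminal payoffs (K − S): max(-81.44, 0) = 0, max(-13.4, 0) = 0, max(29.12, 0) = 29.12, max(55.7, 0) = 55.7
Node uu (S = 151.2): V_uu = 1/1.03·[0.6222·0.0000 + 0.3778·0.0000] = 0.0000
Node ud (S = 94.5): V_ud = 1/1.03·[0.6222·0.0000 + 0.3778·29.1250] = 10.6823
Node dd (S = 59.06): V_dd = 1/1.03·[0.6222·29.1250 + 0.3778·55.7031] = 38.0249
Node u (S = 126): V_u = 1/1.03·[0.6222·0.0000 + 0.3778·10.6823] = 3.9180
Node d (S = 78.75): V_d = 1/1.03·[0.6222·10.6823 + 0.3778·38.0249] = 20.3997
Node 0 (S = 105): V_0 = 1/1.03·[0.6222·3.9180 + 0.3778·20.3997] = 9.8490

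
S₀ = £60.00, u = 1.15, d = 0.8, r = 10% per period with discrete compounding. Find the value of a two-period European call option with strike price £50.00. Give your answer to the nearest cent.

Risk-neutral probability p = (1 + 0.1 − 0.8)/(1.15 − 0.8) = 0.3000/0.3500 = 0.8571
Terminal stock prices: S_uu = 79.35, S_ud = 55.2, S_dd = 38.4
Terminal payoffs (S − K): max(29.35, 0) = 29.35, max(5.2, 0) = 5.2, max(-11.6, 0) = 0
Node u (S = 69): V_u = 1/1.1·[0.8571·29.3500 + 0.1429·5.2000] = 23.5455
Node d (S = 48): V_d = 1/1.1·[0.8571·5.2000 + 0.1429·0.0000] = 4.0519
Node 0 (S = 60): V_0 = 1/1.1·[0.8571·23.5455 + 0.1429·4.0519] = 18.8733

£18.87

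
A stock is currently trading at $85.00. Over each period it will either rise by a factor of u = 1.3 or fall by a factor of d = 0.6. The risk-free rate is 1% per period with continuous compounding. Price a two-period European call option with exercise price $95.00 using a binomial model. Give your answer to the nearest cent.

Risk-neutral probability p = (e^0.01 − 0.6)/(1.3 − 0.6) = 0.4101/0.7000 = 0.5858
Terminal stock prices: S_uu = 143.7, S_ud = 66.3, S_dd = 30.6
Terminal payoffs (S − K): max(48.65, 0) = 48.65, max(-28.7, 0) = 0, max(-64.4, 0) = 0
Node u (S = 110.5): V_u = e^(−0.01)·[0.5858·48.6500 + 0.4142·0.0000] = 28.2149
Node d (S = 51): V_d = e^(−0.01)·[0.5858·0.0000 + 0.4142·0.0000] = 0.0000
Node 0 (S = 85): V_0 = e^(−0.01)·[0.5858·28.2149 + 0.4142·0.0000] = 16.3634

$16.36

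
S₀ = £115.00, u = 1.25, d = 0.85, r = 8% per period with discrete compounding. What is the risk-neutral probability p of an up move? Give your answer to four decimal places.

Risk-neutral probability p = (1 + 0.08 − 0.85)/(1.25 − 0.85) = 0.2300/0.4000 = 0.5750

p = 0.5750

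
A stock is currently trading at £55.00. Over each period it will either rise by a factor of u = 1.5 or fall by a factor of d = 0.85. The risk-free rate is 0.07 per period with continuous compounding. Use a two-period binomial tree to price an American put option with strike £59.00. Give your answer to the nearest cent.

Risk-neutral probability p = (e^0.07 − 0.85)/(1.5 − 0.85) = 0.2225/0.6500 = 0.3423
Terminal stock prices: S_uu = 123.8, S_ud = 70.12, S_dd = 39.74
Terminal payoffs (K − S): max(-64.75, 0) = 0, max(-11.12, 0) = 0, max(19.26, 0) = 19.26
Node u (S = 82.5): continuation = e^(−0.07)·[0.3423·0.0000 + 0.6577·0.0000] = 0.0000; exercise value = 0.0000 ≤ continuation, so V_u = 0.0000
Node d (S = 46.75): continuation = e^(−0.07)·[0.3423·0.0000 + 0.6577·19.2625] = 11.8121; exercise value = 12.2500 > continuation, so V_d = 12.2500 (exercise)
Node 0 (S = 55): continuation = e^(−0.07)·[0.3423·0.0000 + 0.6577·12.2500] = 7.5119; exercise value = 4.0000 ≤ continuation, so V_0 = 7.5119

£7.51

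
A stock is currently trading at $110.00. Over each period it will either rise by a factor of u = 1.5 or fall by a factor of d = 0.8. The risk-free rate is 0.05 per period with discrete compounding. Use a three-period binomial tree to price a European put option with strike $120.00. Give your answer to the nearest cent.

Risk-neutral probability p = (1 + 0.05 − 0.8)/(1.5 − 0.8) = 0.2500/0.7000 = 0.3571
Terminal stock prices: S_uuu = 371.2, S_uud = 198, S_udd = 105.6, S_ddd = 56.32
Terminal payoffs (K − S): max(-251.2, 0) = 0, max(-78, 0) = 0, max(14.4, 0) = 14.4, max(63.68, 0) = 63.68
Node uu (S = 247.5): V_uu = 1/1.05·[0.3571·0.0000 + 0.6429·0.0000] = 0.0000
Node ud (S = 132): V_ud = 1/1.05·[0.3571·0.0000 + 0.6429·14.4000] = 8.8163
Node dd (S = 70.4): V_dd = 1/1.05·[0.3571·14.4000 + 0.6429·63.6800] = 43.8857
Node u (S = 165): V_u = 1/1.05·[0.3571·0.0000 + 0.6429·8.8163] = 5.3978
Node d (S = 88): V_d = 1/1.05·[0.3571·8.8163 + 0.6429·43.8857] = 29.8676
Node 0 (S = 110): V_0 = 1/1.05·[0.3571·5.3978 + 0.6429·29.8676] = 20.1222

$20.12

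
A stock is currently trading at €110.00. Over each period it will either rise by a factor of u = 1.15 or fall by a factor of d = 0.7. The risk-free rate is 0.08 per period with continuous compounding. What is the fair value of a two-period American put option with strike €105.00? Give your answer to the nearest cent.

€5.60

Risk-neutral probability p = (e^0.08 − 0.7)/(1.15 − 0.7) = 0.3833/0.4500 = 0.8517
Terminal stock prices: S_uu = 145.5, S_ud = 88.55, S_dd = 53.9
Terminal payoffs (K − S): max(-40.47, 0) = 0, max(16.45, 0) = 16.45, max(51.1, 0) = 51.1
Node u (S = 126.5): continuation = e^(−0.08)·[0.8517·0.0000 + 0.1483·16.4500] = 2.2512; exercise value = 0.0000 ≤ continuation, so V_u = 2.2512
Node d (S = 77): continuation = e^(−0.08)·[0.8517·16.4500 + 0.1483·51.1000] = 19.9272; exercise value = 28.0000 > continuation, so V_d = 28.0000 (exercise)
Node 0 (S = 110): continuation = e^(−0.08)·[0.8517·2.2512 + 0.1483·28.0000] = 5.6019; exercise value = 0.0000 ≤ continuation, so V_0 = 5.6019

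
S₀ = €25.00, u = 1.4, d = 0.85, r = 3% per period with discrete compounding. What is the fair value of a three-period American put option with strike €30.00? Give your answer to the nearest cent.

Risk-neutral probability p = (1 + 0.03 − 0.85)/(1.4 − 0.85) = 0.1800/0.5500 = 0.3273
Terminal stock prices: S_uuu = 68.6, S_uud = 41.65, S_udd = 25.29, S_ddd = 15.35
Terminal payoffs (K − S): max(-38.6, 0) = 0, max(-11.65, 0) = 0, max(4.713, 0) = 4.713, max(14.65, 0) = 14.65
Node uu (S = 49): continuation = 1/1.03·[0.3273·0.0000 + 0.6727·0.0000] = 0.0000; exercise value = 0.0000 ≤ continuation, so V_uu = 0.0000
Node ud (S = 29.75): continuation = 1/1.03·[0.3273·0.0000 + 0.6727·4.7125] = 3.0779; exercise value = 0.2500 ≤ continuation, so V_ud = 3.0779
Node dd (S = 18.06): continuation = 1/1.03·[0.3273·4.7125 + 0.6727·14.6469] = 11.0637; exercise value = 11.9375 > continuation, so V_dd = 11.9375 (exercise)
Node u (S = 35): continuation = 1/1.03·[0.3273·0.0000 + 0.6727·3.0779] = 2.0103; exercise value = 0.0000 ≤ continuation, so V_u = 2.0103
Node d (S = 21.25): continuation = 1/1.03·[0.3273·3.0779 + 0.6727·11.9375] = 8.7747; exercise value = 8.7500 ≤ continuation, so V_d = 8.7747
Node 0 (S = 25): continuation = 1/1.03·[0.3273·2.0103 + 0.6727·8.7747] = 6.3698; exercise value = 5.0000 ≤ continuation, so V_0 = 6.3698

€6.37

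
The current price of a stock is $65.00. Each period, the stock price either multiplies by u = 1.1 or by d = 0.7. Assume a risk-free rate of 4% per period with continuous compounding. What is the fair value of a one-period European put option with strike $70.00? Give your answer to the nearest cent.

$3.48

Risk-neutral probability p = (e^0.04 − 0.7)/(1.1 − 0.7) = 0.3408/0.4000 = 0.8520
Terminal stock prices: S_u = 71.5, S_d = 45.5
Terminal payoffs (K − S): max(-1.5, 0) = 0, max(24.5, 0) = 24.5
Node 0 (S = 65): V_0 = e^(−0.04)·[0.8520·0.0000 + 0.1480·24.5000] = 3.4832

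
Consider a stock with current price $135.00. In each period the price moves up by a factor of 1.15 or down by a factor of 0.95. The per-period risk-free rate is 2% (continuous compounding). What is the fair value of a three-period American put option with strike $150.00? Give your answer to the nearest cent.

$15.21

Risk-neutral probability p = (e^0.02 − 0.95)/(1.15 − 0.95) = 0.0702/0.2000 = 0.3510
Terminal stock prices: S_uuu = 205.3, S_uud = 169.6, S_udd = 140.1, S_ddd = 115.7
Terminal payoffs (K − S): max(-55.32, 0) = 0, max(-19.61, 0) = 0, max(9.887, 0) = 9.887, max(34.25, 0) = 34.25
Node uu (S = 178.5): continuation = e^(−0.02)·[0.3510·0.0000 + 0.6490·0.0000] = 0.0000; exercise value = 0.0000 ≤ continuation, so V_uu = 0.0000
Node ud (S = 147.5): continuation = e^(−0.02)·[0.3510·0.0000 + 0.6490·9.8869] = 6.2895; exercise value = 2.5125 ≤ continuation, so V_ud = 6.2895
Node dd (S = 121.8): continuation = e^(−0.02)·[0.3510·9.8869 + 0.6490·34.2544] = 25.1923; exercise value = 28.1625 > continuation, so V_dd = 28.1625 (exercise)
Node u (S = 155.2): continuation = e^(−0.02)·[0.3510·0.0000 + 0.6490·6.2895] = 4.0010; exercise value = 0.0000 ≤ continuation, so V_u = 4.0010
Node d (S = 128.2): continuation = e^(−0.02)·[0.3510·6.2895 + 0.6490·28.1625] = 20.0793; exercise value = 21.7500 > continuation, so V_d = 21.7500 (exercise)
Node 0 (S = 135): continuation = e^(−0.02)·[0.3510·4.0010 + 0.6490·21.7500] = 15.2127; exercise value = 15.0000 ≤ continuation, so V_0 = 15.2127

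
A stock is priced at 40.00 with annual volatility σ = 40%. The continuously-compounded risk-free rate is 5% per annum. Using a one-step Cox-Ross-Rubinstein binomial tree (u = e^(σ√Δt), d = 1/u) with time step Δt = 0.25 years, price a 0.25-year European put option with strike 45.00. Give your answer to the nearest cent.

6.27

CRR parameters: u = e^(σ√Δt) = e^(0.4·√0.25) = 1.2214, d = 1/u = 0.8187
Per-period rate: rΔt = 0.05·0.25 = 0.0125, so R = e^0.0125 = 1.0126
Risk-neutral probability p = (e^0.0125 − 0.8187)/(1.2214 − 0.8187) = 0.1938/0.4027 = 0.4814
Terminal stock prices: S_u = 48.86, S_d = 32.75
Terminal payoffs (K − S): max(-3.856, 0) = 0, max(12.25, 0) = 12.25
Node 0 (S = 40): V_0 = e^(−0.0125)·[0.4814·0.0000 + 0.5186·12.2508] = 6.2743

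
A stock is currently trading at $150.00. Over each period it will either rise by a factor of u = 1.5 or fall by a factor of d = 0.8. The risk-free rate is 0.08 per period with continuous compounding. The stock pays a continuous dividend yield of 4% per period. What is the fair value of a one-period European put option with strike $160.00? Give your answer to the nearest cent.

Per-period risk-free factor R = e^0.08 = 1.0833; dividend-adjusted growth = e^(0.08−0.04) = 1.0408.
Risk-neutral probability p = (1.0408 − 0.8)/(1.5 − 0.8) = 0.2408/0.7000 = 0.3440
Terminal stock prices: S_u = 225, S_d = 120
Terminal payoffs (K − S): max(-65, 0) = 0, max(40, 0) = 40
Node 0 (S = 150): V_0 = e^(−0.08)·[0.3440·0.0000 + 0.6560·40.0000] = 24.2220

$24.22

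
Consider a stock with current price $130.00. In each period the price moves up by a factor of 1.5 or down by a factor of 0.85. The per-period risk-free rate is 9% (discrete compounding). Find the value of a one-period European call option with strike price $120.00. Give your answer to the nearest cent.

Risk-neutral probability p = (1 + 0.09 − 0.85)/(1.5 − 0.85) = 0.2400/0.6500 = 0.3692
Terminal stock prices: S_u = 195, S_d = 110.5
Terminal payoffs (S − K): max(75, 0) = 75, max(-9.5, 0) = 0
Node 0 (S = 130): V_0 = 1/1.09·[0.3692·75.0000 + 0.6308·0.0000] = 25.4058

$25.41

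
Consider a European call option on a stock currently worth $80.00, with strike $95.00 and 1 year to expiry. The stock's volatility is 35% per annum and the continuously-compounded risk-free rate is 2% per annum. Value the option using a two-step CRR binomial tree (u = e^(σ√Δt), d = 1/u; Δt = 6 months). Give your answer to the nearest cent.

CRR parameters: u = e^(σ√Δt) = e^(0.35·√0.5) = 1.2808, d = 1/u = 0.7808
Per-period rate: rΔt = 0.02·0.5 = 0.01, so R = e^0.01 = 1.0101
Risk-neutral probability p = (e^0.01 − 0.7808)/(1.2808 − 0.7808) = 0.2293/0.5000 = 0.4585
Terminal stock prices: S_uu = 131.2, S_ud = 80, S_dd = 48.77
Terminal payoffs (S − K): max(36.24, 0) = 36.24, max(-15, 0) = 0, max(-46.23, 0) = 0
Node u (S = 102.5): V_u = e^(−0.01)·[0.4585·36.2365 + 0.5415·0.0000] = 16.4506
Node d (S = 62.46): V_d = e^(−0.01)·[0.4585·0.0000 + 0.5415·0.0000] = 0.0000
Node 0 (S = 80): V_0 = e^(−0.01)·[0.4585·16.4506 + 0.5415·0.0000] = 7.4682

$7.47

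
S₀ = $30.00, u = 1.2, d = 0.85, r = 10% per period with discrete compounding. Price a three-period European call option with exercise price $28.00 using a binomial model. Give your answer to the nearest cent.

Risk-neutral probability p = (1 + 0.1 − 0.85)/(1.2 − 0.85) = 0.2500/0.3500 = 0.7143
Terminal stock prices: S_uuu = 51.84, S_uud = 36.72, S_udd = 26.01, S_ddd = 18.42
Terminal payoffs (S − K): max(23.84, 0) = 23.84, max(8.72, 0) = 8.72, max(-1.99, 0) = 0, max(-9.576, 0) = 0
Node uu (S = 43.2): V_uu = 1/1.1·[0.7143·23.8400 + 0.2857·8.7200] = 17.7455
Node ud (S = 30.6): V_ud = 1/1.1·[0.7143·8.7200 + 0.2857·0.0000] = 5.6623
Node dd (S = 21.67): V_dd = 1/1.1·[0.7143·0.0000 + 0.2857·0.0000] = 0.0000
Node u (S = 36): V_u = 1/1.1·[0.7143·17.7455 + 0.2857·5.6623] = 12.9938
Node d (S = 25.5): V_d = 1/1.1·[0.7143·5.6623 + 0.2857·0.0000] = 3.6768
Node 0 (S = 30): V_0 = 1/1.1·[0.7143·12.9938 + 0.2857·3.6768] = 9.3925

$9.39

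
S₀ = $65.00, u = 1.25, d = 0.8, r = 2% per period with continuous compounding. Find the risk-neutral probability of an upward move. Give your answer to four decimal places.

p = 0.4893

Risk-neutral probability p = (e^0.02 − 0.8)/(1.25 − 0.8) = 0.2202/0.4500 = 0.4893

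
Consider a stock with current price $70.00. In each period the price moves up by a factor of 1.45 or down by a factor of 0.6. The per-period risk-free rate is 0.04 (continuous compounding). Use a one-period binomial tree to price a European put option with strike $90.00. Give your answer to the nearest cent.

Risk-neutral probability p = (e^0.04 − 0.6)/(1.45 − 0.6) = 0.4408/0.8500 = 0.5186
Terminal stock prices: S_u = 101.5, S_d = 42
Terminal payoffs (K − S): max(-11.5, 0) = 0, max(48, 0) = 48
Node 0 (S = 70): V_0 = e^(−0.04)·[0.5186·0.0000 + 0.4814·48.0000] = 22.2011

$22.20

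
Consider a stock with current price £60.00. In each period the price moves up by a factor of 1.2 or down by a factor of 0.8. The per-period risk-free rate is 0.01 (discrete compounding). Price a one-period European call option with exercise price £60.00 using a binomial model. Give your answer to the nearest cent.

Risk-neutral probability p = (1 + 0.01 − 0.8)/(1.2 − 0.8) = 0.2100/0.4000 = 0.5250
Terminal stock prices: S_u = 72, S_d = 48
Terminal payoffs (S − K): max(12, 0) = 12, max(-12, 0) = 0
Node 0 (S = 60): V_0 = 1/1.01·[0.5250·12.0000 + 0.4750·0.0000] = 6.2376

£6.24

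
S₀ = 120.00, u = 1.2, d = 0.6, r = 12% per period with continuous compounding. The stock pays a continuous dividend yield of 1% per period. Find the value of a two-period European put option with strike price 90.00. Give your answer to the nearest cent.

Per-period risk-free factor R = e^0.12 = 1.1275; dividend-adjusted growth = e^(0.12−0.01) = 1.1163.
Risk-neutral probability p = (1.1163 − 0.6)/(1.2 − 0.6) = 0.5163/0.6000 = 0.8605
Terminal stock prices: S_uu = 172.8, S_ud = 86.4, S_dd = 43.2
Terminal payoffs (K − S): max(-82.8, 0) = 0, max(3.6, 0) = 3.6, max(46.8, 0) = 46.8
Node u (S = 144): V_u = e^(−0.12)·[0.8605·0.0000 + 0.1395·3.6000] = 0.4455
Node d (S = 72): V_d = e^(−0.12)·[0.8605·3.6000 + 0.1395·46.8000] = 8.5393
Node 0 (S = 120): V_0 = e^(−0.12)·[0.8605·0.4455 + 0.1395·8.5393] = 1.3968

1.40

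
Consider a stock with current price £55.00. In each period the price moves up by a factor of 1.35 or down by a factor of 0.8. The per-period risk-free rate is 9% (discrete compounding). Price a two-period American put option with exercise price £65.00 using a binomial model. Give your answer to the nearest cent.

£10.28

Risk-neutral probability p = (1 + 0.09 − 0.8)/(1.35 − 0.8) = 0.2900/0.5500 = 0.5273
Terminal stock prices: S_uu = 100.2, S_ud = 59.4, S_dd = 35.2
Terminal payoffs (K − S): max(-35.24, 0) = 0, max(5.6, 0) = 5.6, max(29.8, 0) = 29.8
Node u (S = 74.25): continuation = 1/1.09·[0.5273·0.0000 + 0.4727·5.6000] = 2.4287; exercise value = 0.0000 ≤ continuation, so V_u = 2.4287
Node d (S = 44): continuation = 1/1.09·[0.5273·5.6000 + 0.4727·29.8000] = 15.6330; exercise value = 21.0000 > continuation, so V_d = 21.0000 (exercise)
Node 0 (S = 55): continuation = 1/1.09·[0.5273·2.4287 + 0.4727·21.0000] = 10.2824; exercise value = 10.0000 ≤ continuation, so V_0 = 10.2824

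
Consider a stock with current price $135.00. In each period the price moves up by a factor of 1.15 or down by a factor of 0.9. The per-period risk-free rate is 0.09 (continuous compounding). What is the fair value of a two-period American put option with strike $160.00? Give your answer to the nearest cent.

Risk-neutral probability p = (e^0.09 − 0.9)/(1.15 − 0.9) = 0.1942/0.2500 = 0.7767
Terminal stock prices: S_uu = 178.5, S_ud = 139.7, S_dd = 109.4
Terminal payoffs (K − S): max(-18.54, 0) = 0, max(20.28, 0) = 20.28, max(50.65, 0) = 50.65
Node u (S = 155.2): continuation = e^(−0.09)·[0.7767·0.0000 + 0.2233·20.2750] = 4.1378; exercise value = 4.7500 > continuation, so V_u = 4.7500 (exercise)
Node d (S = 121.5): continuation = e^(−0.09)·[0.7767·20.2750 + 0.2233·50.6500] = 24.7290; exercise value = 38.5000 > continuation, so V_d = 38.5000 (exercise)
Node 0 (S = 135): continuation = e^(−0.09)·[0.7767·4.7500 + 0.2233·38.5000] = 11.2290; exercise value = 25.0000 > continuation, so V_0 = 25.0000 (exercise)

$25.00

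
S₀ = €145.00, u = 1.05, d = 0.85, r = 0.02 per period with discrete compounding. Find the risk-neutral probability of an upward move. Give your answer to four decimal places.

p = 0.8500

Risk-neutral probability p = (1 + 0.02 − 0.85)/(1.05 − 0.85) = 0.1700/0.2000 = 0.8500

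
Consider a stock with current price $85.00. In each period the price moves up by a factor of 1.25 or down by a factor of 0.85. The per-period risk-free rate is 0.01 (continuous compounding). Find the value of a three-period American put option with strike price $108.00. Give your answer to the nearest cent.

$25.60

Risk-neutral probability p = (e^0.01 − 0.85)/(1.25 − 0.85) = 0.1601/0.4000 = 0.4001
Terminal stock prices: S_uuu = 166, S_uud = 112.9, S_udd = 76.77, S_ddd = 52.2
Terminal payoffs (K − S): max(-58.02, 0) = 0, max(-4.891, 0) = 0, max(31.23, 0) = 31.23, max(55.8, 0) = 55.8
Node uu (S = 132.8): continuation = e^(−0.01)·[0.4001·0.0000 + 0.5999·0.0000] = 0.0000; exercise value = 0.0000 ≤ continuation, so V_uu = 0.0000
Node ud (S = 90.31): continuation = e^(−0.01)·[0.4001·0.0000 + 0.5999·31.2344] = 18.5503; exercise value = 17.6875 ≤ continuation, so V_ud = 18.5503
Node dd (S = 61.41): continuation = e^(−0.01)·[0.4001·31.2344 + 0.5999·55.7994] = 45.5129; exercise value = 46.5875 > continuation, so V_dd = 46.5875 (exercise)
Node u (S = 106.2): continuation = e^(−0.01)·[0.4001·0.0000 + 0.5999·18.5503] = 11.0171; exercise value = 1.7500 ≤ continuation, so V_u = 11.0171
Node d (S = 72.25): continuation = e^(−0.01)·[0.4001·18.5503 + 0.5999·46.5875] = 35.0172; exercise value = 35.7500 > continuation, so V_d = 35.7500 (exercise)
Node 0 (S = 85): continuation = e^(−0.01)·[0.4001·11.0171 + 0.5999·35.7500] = 25.5965; exercise value = 23.0000 ≤ continuation, so V_0 = 25.5965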